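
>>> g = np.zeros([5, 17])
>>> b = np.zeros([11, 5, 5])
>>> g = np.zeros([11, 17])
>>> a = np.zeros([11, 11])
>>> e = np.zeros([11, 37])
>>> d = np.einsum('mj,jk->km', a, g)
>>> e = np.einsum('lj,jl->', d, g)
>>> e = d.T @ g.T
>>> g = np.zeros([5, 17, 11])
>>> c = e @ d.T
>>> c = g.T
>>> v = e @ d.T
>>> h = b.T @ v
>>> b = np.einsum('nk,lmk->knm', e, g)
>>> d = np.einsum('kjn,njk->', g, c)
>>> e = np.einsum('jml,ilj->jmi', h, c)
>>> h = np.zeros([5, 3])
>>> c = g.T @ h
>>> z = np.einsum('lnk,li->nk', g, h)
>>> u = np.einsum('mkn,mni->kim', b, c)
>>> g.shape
(5, 17, 11)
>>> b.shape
(11, 11, 17)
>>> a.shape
(11, 11)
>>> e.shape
(5, 5, 11)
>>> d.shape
()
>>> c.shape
(11, 17, 3)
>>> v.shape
(11, 17)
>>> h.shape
(5, 3)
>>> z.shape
(17, 11)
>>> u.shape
(11, 3, 11)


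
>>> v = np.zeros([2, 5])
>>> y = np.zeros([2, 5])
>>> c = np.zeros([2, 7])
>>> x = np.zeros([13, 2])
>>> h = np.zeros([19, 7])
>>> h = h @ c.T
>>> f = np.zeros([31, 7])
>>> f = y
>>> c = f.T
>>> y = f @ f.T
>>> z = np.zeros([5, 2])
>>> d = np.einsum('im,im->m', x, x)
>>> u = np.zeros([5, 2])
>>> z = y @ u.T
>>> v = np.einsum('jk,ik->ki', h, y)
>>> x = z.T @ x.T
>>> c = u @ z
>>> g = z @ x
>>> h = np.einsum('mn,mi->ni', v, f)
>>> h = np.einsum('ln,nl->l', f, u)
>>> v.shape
(2, 2)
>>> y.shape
(2, 2)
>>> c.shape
(5, 5)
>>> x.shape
(5, 13)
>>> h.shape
(2,)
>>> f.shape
(2, 5)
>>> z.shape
(2, 5)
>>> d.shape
(2,)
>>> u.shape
(5, 2)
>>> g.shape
(2, 13)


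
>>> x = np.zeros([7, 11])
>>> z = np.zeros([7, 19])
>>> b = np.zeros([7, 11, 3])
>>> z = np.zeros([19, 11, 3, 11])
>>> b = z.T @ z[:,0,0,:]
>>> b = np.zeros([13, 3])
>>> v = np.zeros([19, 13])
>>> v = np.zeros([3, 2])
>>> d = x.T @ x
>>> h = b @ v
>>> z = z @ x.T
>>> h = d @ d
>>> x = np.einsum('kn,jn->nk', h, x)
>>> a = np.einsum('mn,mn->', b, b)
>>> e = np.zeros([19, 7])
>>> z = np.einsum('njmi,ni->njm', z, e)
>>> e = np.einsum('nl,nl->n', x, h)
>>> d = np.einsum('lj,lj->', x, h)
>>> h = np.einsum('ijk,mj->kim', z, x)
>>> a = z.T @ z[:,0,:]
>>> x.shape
(11, 11)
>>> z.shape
(19, 11, 3)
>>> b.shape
(13, 3)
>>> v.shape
(3, 2)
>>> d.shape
()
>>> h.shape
(3, 19, 11)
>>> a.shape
(3, 11, 3)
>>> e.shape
(11,)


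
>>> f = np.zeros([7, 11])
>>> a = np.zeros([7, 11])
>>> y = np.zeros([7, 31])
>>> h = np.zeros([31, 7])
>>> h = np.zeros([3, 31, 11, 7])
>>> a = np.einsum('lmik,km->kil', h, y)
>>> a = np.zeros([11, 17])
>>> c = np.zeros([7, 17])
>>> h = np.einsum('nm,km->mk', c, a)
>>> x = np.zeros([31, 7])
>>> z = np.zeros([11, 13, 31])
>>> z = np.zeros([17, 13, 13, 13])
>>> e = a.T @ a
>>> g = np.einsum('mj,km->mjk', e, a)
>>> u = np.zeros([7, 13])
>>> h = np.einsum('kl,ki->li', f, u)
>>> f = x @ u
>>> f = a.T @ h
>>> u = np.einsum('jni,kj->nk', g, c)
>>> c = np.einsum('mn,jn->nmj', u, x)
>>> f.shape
(17, 13)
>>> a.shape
(11, 17)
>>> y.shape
(7, 31)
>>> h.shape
(11, 13)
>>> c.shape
(7, 17, 31)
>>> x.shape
(31, 7)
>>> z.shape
(17, 13, 13, 13)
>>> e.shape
(17, 17)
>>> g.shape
(17, 17, 11)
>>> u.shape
(17, 7)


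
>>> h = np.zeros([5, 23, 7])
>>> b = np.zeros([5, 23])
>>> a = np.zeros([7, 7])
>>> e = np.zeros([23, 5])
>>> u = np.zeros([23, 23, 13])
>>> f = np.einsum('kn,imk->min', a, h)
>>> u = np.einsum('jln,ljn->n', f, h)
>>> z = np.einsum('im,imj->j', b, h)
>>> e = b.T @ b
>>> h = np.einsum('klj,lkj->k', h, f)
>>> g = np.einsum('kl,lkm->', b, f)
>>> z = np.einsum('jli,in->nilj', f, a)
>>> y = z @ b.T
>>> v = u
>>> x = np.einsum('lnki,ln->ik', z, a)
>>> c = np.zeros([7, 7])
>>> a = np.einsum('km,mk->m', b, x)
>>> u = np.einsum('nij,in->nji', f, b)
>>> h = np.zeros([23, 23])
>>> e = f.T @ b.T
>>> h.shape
(23, 23)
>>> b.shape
(5, 23)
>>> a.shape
(23,)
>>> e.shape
(7, 5, 5)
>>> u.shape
(23, 7, 5)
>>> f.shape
(23, 5, 7)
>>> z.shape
(7, 7, 5, 23)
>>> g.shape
()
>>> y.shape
(7, 7, 5, 5)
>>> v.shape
(7,)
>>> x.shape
(23, 5)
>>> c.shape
(7, 7)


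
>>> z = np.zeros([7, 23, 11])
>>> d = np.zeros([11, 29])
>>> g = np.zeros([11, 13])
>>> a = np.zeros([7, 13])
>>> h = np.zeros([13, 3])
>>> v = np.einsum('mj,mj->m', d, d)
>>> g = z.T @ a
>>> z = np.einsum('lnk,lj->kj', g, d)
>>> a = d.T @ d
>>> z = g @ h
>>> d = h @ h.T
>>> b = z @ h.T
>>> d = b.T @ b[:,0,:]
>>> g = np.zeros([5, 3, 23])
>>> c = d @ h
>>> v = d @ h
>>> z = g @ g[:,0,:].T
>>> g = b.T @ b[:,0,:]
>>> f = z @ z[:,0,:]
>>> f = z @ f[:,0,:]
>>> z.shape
(5, 3, 5)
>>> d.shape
(13, 23, 13)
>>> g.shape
(13, 23, 13)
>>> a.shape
(29, 29)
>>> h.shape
(13, 3)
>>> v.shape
(13, 23, 3)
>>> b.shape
(11, 23, 13)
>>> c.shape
(13, 23, 3)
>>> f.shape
(5, 3, 5)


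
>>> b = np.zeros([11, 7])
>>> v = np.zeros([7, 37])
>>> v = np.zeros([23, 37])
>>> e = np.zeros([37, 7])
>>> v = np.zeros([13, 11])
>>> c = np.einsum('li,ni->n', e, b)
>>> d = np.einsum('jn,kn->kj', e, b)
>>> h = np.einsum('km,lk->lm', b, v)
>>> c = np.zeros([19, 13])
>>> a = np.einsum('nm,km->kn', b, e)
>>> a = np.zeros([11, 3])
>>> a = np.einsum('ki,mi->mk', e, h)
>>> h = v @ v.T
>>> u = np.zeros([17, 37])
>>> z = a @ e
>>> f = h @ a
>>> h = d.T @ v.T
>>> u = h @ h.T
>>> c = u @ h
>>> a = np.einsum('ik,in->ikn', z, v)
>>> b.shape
(11, 7)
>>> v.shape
(13, 11)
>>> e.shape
(37, 7)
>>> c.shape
(37, 13)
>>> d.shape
(11, 37)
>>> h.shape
(37, 13)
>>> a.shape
(13, 7, 11)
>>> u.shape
(37, 37)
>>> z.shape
(13, 7)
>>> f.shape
(13, 37)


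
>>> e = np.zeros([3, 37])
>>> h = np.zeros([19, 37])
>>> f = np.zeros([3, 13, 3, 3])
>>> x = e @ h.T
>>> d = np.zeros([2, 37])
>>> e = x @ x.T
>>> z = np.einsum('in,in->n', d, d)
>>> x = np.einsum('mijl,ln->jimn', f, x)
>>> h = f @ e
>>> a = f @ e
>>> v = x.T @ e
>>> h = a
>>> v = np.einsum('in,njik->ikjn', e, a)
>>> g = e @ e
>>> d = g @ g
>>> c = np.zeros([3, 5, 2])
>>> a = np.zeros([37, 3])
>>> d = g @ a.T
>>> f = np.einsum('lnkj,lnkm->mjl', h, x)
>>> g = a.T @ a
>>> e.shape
(3, 3)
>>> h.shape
(3, 13, 3, 3)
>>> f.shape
(19, 3, 3)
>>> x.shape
(3, 13, 3, 19)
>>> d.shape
(3, 37)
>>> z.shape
(37,)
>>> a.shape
(37, 3)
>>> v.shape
(3, 3, 13, 3)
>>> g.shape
(3, 3)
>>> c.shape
(3, 5, 2)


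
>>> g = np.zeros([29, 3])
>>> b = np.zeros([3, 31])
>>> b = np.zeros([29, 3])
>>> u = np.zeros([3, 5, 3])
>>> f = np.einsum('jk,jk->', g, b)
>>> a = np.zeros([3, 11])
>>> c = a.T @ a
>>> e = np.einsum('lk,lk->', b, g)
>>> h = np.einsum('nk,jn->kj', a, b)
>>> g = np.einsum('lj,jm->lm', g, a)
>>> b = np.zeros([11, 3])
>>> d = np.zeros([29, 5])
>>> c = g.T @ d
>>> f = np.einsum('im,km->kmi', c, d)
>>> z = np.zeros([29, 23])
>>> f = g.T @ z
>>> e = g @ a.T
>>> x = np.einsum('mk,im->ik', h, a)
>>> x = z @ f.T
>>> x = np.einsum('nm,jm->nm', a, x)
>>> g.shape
(29, 11)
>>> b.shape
(11, 3)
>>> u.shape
(3, 5, 3)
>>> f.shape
(11, 23)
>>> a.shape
(3, 11)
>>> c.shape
(11, 5)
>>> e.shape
(29, 3)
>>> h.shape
(11, 29)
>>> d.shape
(29, 5)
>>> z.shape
(29, 23)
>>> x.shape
(3, 11)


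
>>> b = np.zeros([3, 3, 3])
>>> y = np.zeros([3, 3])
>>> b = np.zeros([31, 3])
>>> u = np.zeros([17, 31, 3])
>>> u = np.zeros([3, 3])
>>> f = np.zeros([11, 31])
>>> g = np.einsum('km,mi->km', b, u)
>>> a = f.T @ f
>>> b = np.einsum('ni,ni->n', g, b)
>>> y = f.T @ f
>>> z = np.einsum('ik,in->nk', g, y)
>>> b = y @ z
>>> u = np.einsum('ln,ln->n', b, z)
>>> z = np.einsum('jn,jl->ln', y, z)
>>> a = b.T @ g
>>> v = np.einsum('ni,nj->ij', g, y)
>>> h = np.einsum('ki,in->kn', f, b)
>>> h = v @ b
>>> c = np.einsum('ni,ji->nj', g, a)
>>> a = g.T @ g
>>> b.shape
(31, 3)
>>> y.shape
(31, 31)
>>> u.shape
(3,)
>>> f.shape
(11, 31)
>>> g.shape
(31, 3)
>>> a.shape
(3, 3)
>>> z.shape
(3, 31)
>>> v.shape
(3, 31)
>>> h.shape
(3, 3)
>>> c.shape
(31, 3)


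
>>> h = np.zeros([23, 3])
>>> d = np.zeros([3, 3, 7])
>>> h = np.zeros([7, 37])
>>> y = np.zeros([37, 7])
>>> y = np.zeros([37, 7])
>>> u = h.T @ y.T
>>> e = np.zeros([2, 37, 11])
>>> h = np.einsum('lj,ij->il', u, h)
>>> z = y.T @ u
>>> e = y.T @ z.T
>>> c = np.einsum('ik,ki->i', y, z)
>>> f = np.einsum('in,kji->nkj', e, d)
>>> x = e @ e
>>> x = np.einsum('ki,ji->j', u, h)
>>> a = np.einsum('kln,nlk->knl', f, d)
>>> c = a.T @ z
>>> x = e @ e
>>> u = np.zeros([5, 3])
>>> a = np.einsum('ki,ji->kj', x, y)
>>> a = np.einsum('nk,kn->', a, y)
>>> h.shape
(7, 37)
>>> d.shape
(3, 3, 7)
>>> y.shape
(37, 7)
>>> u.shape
(5, 3)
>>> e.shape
(7, 7)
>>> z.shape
(7, 37)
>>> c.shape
(3, 3, 37)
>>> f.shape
(7, 3, 3)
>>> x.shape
(7, 7)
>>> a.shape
()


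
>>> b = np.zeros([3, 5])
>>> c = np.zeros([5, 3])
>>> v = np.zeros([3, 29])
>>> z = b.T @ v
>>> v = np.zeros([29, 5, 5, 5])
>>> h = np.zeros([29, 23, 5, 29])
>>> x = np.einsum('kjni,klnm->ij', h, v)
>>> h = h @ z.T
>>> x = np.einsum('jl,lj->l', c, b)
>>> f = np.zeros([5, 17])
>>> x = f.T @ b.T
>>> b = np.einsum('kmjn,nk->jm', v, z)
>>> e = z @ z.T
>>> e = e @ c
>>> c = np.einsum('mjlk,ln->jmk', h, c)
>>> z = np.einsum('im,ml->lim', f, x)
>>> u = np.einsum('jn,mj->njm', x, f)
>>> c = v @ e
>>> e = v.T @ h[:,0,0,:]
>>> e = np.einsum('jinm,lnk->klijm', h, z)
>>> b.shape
(5, 5)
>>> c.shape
(29, 5, 5, 3)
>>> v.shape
(29, 5, 5, 5)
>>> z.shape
(3, 5, 17)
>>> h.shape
(29, 23, 5, 5)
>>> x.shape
(17, 3)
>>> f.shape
(5, 17)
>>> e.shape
(17, 3, 23, 29, 5)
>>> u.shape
(3, 17, 5)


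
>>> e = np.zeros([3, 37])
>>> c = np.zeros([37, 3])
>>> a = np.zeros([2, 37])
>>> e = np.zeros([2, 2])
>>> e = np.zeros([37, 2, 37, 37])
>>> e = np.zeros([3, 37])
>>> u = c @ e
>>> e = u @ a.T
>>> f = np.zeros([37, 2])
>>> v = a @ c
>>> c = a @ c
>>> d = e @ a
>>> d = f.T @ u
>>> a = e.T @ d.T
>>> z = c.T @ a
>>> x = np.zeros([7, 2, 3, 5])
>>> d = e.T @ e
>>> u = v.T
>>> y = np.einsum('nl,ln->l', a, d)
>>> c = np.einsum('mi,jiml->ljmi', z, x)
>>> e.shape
(37, 2)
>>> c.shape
(5, 7, 3, 2)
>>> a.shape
(2, 2)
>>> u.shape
(3, 2)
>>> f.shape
(37, 2)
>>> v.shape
(2, 3)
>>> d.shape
(2, 2)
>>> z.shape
(3, 2)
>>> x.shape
(7, 2, 3, 5)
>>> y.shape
(2,)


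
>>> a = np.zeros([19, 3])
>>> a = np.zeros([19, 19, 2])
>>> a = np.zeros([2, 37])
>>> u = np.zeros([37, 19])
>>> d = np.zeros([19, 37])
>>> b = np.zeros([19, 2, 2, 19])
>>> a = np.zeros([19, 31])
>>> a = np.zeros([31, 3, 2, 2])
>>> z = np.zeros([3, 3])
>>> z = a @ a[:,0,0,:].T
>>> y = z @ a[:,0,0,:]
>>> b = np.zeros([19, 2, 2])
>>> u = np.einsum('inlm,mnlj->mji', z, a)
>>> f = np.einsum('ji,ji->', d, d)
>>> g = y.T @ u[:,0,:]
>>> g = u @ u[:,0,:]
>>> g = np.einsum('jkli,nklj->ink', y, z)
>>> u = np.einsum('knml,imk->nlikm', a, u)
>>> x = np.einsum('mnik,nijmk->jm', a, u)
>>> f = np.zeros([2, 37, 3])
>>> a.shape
(31, 3, 2, 2)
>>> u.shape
(3, 2, 31, 31, 2)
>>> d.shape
(19, 37)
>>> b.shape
(19, 2, 2)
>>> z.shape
(31, 3, 2, 31)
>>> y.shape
(31, 3, 2, 2)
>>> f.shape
(2, 37, 3)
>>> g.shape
(2, 31, 3)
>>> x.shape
(31, 31)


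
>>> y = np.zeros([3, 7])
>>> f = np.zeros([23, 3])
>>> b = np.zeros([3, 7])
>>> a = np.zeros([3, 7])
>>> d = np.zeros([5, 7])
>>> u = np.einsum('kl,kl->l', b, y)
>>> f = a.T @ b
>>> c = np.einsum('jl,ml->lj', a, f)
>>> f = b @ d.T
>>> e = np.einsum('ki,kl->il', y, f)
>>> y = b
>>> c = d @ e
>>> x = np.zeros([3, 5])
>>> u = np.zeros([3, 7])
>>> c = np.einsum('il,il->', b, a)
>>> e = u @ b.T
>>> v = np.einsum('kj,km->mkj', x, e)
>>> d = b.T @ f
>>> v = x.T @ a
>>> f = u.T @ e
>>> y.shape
(3, 7)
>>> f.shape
(7, 3)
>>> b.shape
(3, 7)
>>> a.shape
(3, 7)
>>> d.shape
(7, 5)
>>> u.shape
(3, 7)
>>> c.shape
()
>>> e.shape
(3, 3)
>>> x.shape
(3, 5)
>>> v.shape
(5, 7)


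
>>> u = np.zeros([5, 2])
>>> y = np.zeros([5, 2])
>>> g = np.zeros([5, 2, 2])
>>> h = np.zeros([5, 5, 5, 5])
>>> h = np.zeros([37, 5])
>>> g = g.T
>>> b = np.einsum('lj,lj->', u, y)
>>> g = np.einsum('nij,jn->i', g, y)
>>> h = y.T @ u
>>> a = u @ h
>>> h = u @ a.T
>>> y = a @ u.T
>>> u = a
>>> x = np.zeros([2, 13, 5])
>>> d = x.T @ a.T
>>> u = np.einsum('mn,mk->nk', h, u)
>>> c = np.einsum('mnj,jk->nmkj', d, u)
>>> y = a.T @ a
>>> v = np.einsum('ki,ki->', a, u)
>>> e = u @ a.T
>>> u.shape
(5, 2)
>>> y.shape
(2, 2)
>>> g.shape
(2,)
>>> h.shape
(5, 5)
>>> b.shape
()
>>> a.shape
(5, 2)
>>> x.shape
(2, 13, 5)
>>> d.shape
(5, 13, 5)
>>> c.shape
(13, 5, 2, 5)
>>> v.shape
()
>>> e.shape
(5, 5)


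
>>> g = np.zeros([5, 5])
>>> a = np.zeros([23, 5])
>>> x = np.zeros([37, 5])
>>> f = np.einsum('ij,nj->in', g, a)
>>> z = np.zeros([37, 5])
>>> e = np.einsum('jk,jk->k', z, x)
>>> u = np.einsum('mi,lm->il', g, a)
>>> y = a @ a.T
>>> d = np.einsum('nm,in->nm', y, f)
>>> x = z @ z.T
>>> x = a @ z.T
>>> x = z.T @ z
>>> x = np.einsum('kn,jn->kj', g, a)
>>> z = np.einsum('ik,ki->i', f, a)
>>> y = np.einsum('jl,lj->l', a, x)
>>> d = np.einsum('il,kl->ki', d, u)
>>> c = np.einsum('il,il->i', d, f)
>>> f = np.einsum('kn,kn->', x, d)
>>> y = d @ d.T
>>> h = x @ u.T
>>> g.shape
(5, 5)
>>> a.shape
(23, 5)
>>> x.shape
(5, 23)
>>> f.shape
()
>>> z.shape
(5,)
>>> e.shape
(5,)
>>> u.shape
(5, 23)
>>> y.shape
(5, 5)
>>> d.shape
(5, 23)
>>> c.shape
(5,)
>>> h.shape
(5, 5)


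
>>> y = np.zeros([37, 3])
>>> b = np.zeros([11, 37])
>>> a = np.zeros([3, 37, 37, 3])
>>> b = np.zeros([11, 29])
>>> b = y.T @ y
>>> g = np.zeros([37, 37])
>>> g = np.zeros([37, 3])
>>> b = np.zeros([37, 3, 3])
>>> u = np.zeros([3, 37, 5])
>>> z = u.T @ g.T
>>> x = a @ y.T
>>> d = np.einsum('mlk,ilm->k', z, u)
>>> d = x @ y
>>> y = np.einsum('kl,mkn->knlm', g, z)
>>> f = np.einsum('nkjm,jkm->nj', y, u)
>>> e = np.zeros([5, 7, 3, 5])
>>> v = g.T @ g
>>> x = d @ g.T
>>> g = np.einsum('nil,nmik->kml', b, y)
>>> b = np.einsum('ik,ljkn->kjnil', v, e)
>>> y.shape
(37, 37, 3, 5)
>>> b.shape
(3, 7, 5, 3, 5)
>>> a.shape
(3, 37, 37, 3)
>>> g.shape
(5, 37, 3)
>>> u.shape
(3, 37, 5)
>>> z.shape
(5, 37, 37)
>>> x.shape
(3, 37, 37, 37)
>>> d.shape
(3, 37, 37, 3)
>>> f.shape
(37, 3)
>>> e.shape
(5, 7, 3, 5)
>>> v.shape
(3, 3)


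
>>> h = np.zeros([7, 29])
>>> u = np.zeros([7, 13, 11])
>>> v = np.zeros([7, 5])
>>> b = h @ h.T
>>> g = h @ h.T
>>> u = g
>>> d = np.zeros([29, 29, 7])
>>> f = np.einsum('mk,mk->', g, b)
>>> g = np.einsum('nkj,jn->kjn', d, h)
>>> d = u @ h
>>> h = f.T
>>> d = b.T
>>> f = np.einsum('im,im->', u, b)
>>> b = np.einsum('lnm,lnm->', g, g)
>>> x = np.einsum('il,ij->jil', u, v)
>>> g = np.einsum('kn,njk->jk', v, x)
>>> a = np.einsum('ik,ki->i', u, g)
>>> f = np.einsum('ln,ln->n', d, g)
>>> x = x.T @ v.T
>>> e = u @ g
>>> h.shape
()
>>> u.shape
(7, 7)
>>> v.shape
(7, 5)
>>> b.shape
()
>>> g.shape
(7, 7)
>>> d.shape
(7, 7)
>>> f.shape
(7,)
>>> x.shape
(7, 7, 7)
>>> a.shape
(7,)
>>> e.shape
(7, 7)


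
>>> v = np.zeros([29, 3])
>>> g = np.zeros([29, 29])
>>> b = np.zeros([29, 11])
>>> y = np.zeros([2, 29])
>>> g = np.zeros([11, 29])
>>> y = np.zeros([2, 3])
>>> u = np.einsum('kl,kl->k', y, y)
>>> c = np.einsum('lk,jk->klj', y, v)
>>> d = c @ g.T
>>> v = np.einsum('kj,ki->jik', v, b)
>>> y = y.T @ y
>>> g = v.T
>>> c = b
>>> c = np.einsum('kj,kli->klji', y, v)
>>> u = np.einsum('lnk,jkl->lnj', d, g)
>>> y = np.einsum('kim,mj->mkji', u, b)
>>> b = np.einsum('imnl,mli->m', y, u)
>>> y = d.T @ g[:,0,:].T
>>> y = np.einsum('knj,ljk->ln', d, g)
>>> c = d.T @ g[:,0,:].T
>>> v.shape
(3, 11, 29)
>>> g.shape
(29, 11, 3)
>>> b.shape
(3,)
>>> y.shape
(29, 2)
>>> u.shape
(3, 2, 29)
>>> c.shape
(11, 2, 29)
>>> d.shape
(3, 2, 11)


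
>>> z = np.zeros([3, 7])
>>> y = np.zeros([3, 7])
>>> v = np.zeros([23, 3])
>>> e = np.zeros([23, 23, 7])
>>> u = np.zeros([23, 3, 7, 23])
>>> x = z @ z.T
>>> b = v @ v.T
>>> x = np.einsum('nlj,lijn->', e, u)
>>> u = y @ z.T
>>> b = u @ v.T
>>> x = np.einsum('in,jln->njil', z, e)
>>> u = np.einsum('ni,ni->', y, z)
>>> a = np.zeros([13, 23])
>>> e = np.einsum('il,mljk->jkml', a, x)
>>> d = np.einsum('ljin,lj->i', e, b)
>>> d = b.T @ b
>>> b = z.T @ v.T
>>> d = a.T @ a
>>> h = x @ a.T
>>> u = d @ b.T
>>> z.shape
(3, 7)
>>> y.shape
(3, 7)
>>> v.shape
(23, 3)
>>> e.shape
(3, 23, 7, 23)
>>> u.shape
(23, 7)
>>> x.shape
(7, 23, 3, 23)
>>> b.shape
(7, 23)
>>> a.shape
(13, 23)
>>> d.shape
(23, 23)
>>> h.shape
(7, 23, 3, 13)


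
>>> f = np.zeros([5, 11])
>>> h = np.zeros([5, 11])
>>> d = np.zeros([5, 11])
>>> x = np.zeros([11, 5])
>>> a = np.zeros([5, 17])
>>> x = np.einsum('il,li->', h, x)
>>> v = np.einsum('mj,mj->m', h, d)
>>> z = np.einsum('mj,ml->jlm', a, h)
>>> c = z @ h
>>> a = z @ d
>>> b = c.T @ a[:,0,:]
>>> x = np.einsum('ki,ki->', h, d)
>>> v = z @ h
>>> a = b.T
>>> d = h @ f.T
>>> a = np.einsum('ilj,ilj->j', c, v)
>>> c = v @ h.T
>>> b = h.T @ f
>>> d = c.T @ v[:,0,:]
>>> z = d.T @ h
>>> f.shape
(5, 11)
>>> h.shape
(5, 11)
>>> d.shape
(5, 11, 11)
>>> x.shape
()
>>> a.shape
(11,)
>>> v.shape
(17, 11, 11)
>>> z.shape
(11, 11, 11)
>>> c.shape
(17, 11, 5)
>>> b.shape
(11, 11)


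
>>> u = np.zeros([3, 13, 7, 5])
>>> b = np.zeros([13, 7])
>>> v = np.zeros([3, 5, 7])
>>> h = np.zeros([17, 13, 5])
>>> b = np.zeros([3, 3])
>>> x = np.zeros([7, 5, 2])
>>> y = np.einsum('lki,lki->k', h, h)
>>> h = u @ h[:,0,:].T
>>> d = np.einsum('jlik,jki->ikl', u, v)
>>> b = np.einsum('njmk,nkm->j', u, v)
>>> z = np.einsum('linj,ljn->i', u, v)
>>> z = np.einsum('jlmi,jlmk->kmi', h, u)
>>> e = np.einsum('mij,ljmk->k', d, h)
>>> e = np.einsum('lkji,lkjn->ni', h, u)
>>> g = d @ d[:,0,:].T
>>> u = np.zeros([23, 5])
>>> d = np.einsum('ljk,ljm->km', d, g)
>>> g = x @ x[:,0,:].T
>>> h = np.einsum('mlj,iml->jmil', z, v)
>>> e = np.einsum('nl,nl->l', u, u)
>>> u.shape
(23, 5)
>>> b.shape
(13,)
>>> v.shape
(3, 5, 7)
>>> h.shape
(17, 5, 3, 7)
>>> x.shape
(7, 5, 2)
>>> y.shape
(13,)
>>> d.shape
(13, 7)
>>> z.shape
(5, 7, 17)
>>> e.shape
(5,)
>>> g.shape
(7, 5, 7)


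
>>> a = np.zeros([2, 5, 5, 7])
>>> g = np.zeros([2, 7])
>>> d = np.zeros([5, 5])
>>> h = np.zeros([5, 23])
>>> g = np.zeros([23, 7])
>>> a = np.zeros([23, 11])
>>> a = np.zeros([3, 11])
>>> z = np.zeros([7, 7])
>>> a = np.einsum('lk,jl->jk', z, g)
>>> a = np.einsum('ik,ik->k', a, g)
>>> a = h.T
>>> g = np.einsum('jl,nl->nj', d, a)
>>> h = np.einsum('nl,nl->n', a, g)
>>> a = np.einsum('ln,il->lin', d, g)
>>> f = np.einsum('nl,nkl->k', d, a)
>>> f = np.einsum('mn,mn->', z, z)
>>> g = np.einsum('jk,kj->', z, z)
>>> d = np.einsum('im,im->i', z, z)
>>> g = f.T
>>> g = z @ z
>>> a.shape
(5, 23, 5)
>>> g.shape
(7, 7)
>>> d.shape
(7,)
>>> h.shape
(23,)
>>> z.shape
(7, 7)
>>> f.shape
()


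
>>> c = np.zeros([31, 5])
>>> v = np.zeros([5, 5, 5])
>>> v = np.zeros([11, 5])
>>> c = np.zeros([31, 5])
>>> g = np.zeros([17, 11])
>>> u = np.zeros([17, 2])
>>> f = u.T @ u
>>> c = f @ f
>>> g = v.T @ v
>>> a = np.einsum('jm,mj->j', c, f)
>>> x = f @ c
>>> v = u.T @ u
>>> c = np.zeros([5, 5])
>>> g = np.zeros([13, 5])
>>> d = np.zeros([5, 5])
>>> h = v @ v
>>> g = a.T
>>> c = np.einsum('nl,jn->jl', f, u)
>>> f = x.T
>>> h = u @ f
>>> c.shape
(17, 2)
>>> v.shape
(2, 2)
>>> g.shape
(2,)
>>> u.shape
(17, 2)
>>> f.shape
(2, 2)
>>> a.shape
(2,)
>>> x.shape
(2, 2)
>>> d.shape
(5, 5)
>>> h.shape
(17, 2)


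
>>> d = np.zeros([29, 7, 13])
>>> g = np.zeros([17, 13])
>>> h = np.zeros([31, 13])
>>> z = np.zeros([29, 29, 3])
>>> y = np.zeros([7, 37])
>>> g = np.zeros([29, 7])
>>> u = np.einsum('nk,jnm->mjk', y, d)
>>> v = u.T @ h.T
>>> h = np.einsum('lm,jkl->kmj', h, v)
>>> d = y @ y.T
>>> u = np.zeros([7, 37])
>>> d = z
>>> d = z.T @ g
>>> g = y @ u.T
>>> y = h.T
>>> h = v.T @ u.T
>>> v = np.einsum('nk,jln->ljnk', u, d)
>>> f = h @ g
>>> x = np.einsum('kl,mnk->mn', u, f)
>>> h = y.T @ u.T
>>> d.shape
(3, 29, 7)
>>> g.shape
(7, 7)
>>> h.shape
(29, 13, 7)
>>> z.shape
(29, 29, 3)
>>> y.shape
(37, 13, 29)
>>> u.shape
(7, 37)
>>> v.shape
(29, 3, 7, 37)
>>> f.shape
(31, 29, 7)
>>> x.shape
(31, 29)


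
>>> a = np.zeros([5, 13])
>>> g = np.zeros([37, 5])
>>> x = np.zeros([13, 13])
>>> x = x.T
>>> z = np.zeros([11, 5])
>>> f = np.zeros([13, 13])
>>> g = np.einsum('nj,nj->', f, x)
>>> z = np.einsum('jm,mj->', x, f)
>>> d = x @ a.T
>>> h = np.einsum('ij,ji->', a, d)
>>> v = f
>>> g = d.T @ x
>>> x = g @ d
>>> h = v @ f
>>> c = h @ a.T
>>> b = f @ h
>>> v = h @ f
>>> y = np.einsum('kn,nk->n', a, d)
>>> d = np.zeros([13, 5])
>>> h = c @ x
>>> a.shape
(5, 13)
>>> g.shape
(5, 13)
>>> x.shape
(5, 5)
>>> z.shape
()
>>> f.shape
(13, 13)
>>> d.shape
(13, 5)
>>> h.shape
(13, 5)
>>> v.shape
(13, 13)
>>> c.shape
(13, 5)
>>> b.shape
(13, 13)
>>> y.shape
(13,)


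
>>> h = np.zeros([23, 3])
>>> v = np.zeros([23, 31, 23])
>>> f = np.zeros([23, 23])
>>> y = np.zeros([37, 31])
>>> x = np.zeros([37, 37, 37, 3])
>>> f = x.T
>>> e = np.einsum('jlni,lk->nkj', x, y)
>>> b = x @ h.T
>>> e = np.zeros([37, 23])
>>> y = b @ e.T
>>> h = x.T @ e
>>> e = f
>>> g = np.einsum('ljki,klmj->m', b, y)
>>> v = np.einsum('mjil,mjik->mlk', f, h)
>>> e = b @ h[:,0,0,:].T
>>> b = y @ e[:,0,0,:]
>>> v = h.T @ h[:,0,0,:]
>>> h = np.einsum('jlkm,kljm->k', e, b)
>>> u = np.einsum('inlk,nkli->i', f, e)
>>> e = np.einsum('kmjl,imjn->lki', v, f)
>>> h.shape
(37,)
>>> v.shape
(23, 37, 37, 23)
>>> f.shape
(3, 37, 37, 37)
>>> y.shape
(37, 37, 37, 37)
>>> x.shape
(37, 37, 37, 3)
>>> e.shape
(23, 23, 3)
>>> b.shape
(37, 37, 37, 3)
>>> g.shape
(37,)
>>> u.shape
(3,)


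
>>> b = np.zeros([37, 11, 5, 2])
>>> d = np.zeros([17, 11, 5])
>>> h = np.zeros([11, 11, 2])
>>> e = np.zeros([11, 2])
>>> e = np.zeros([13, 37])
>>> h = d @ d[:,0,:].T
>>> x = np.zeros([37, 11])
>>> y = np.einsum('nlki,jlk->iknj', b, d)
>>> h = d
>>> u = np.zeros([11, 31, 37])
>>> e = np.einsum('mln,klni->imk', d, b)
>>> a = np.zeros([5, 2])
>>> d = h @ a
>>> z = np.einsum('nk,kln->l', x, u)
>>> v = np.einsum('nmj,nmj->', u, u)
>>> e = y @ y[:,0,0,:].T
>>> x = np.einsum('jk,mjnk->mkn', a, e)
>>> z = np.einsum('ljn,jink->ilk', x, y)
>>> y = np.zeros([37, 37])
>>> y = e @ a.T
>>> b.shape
(37, 11, 5, 2)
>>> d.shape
(17, 11, 2)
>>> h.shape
(17, 11, 5)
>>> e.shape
(2, 5, 37, 2)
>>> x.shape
(2, 2, 37)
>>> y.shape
(2, 5, 37, 5)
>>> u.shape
(11, 31, 37)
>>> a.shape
(5, 2)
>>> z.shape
(5, 2, 17)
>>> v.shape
()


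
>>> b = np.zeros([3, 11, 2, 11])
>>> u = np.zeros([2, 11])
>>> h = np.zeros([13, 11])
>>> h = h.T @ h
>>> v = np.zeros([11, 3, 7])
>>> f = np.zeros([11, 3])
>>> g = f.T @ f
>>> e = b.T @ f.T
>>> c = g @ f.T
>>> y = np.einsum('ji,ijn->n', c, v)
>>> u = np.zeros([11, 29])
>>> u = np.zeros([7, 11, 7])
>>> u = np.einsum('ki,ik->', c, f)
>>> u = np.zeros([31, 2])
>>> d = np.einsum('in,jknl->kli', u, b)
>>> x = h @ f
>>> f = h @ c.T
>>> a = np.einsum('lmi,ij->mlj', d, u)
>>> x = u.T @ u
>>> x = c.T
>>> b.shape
(3, 11, 2, 11)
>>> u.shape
(31, 2)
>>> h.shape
(11, 11)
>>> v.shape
(11, 3, 7)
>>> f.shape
(11, 3)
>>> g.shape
(3, 3)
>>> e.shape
(11, 2, 11, 11)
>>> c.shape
(3, 11)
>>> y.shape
(7,)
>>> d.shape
(11, 11, 31)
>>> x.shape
(11, 3)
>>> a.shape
(11, 11, 2)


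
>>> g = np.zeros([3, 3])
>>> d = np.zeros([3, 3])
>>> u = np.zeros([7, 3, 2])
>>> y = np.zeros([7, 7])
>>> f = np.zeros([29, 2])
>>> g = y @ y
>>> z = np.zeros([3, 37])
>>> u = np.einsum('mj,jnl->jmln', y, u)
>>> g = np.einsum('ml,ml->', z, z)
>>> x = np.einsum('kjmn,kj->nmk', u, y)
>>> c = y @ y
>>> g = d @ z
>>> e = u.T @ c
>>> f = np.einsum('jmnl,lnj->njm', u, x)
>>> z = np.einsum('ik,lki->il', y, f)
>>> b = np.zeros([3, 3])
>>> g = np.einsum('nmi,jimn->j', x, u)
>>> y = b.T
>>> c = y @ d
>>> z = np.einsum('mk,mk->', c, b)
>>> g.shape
(7,)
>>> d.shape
(3, 3)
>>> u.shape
(7, 7, 2, 3)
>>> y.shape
(3, 3)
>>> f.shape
(2, 7, 7)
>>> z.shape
()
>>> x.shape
(3, 2, 7)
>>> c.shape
(3, 3)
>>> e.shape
(3, 2, 7, 7)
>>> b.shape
(3, 3)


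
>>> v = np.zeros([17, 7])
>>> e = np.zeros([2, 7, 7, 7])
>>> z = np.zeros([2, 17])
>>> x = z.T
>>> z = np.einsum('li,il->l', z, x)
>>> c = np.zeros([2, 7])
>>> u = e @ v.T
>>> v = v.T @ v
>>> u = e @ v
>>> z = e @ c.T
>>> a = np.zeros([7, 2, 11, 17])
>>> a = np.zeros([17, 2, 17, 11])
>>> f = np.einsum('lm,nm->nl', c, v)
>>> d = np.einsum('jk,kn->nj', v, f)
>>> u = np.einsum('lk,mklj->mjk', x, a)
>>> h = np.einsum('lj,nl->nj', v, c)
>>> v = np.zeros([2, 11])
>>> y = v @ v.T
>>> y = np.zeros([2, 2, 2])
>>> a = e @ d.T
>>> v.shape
(2, 11)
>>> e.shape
(2, 7, 7, 7)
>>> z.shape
(2, 7, 7, 2)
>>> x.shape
(17, 2)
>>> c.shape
(2, 7)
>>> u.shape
(17, 11, 2)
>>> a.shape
(2, 7, 7, 2)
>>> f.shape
(7, 2)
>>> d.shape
(2, 7)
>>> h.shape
(2, 7)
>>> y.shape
(2, 2, 2)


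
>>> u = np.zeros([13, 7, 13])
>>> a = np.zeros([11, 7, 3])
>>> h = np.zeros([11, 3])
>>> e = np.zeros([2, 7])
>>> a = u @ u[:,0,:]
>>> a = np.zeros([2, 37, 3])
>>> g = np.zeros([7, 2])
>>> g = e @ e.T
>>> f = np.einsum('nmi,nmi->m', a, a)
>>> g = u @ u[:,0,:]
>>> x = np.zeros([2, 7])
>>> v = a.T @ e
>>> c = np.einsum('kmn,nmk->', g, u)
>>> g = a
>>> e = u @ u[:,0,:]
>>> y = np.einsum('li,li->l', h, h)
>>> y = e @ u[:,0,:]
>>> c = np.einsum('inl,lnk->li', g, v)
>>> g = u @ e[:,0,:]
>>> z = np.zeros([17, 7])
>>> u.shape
(13, 7, 13)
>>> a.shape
(2, 37, 3)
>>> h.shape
(11, 3)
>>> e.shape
(13, 7, 13)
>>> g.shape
(13, 7, 13)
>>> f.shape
(37,)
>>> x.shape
(2, 7)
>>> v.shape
(3, 37, 7)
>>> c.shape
(3, 2)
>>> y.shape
(13, 7, 13)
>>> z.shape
(17, 7)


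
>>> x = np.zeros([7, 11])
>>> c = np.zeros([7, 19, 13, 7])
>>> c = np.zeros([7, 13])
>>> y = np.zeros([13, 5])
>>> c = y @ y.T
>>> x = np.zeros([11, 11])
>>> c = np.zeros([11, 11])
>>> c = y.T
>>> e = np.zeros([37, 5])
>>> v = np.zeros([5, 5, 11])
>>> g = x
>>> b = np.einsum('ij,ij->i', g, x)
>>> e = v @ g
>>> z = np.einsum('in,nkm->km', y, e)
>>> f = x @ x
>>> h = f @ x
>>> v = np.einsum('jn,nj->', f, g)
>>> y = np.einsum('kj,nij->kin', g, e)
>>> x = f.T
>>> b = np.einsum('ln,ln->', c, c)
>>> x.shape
(11, 11)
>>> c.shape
(5, 13)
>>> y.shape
(11, 5, 5)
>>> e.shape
(5, 5, 11)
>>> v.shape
()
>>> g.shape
(11, 11)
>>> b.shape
()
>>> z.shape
(5, 11)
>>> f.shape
(11, 11)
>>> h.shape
(11, 11)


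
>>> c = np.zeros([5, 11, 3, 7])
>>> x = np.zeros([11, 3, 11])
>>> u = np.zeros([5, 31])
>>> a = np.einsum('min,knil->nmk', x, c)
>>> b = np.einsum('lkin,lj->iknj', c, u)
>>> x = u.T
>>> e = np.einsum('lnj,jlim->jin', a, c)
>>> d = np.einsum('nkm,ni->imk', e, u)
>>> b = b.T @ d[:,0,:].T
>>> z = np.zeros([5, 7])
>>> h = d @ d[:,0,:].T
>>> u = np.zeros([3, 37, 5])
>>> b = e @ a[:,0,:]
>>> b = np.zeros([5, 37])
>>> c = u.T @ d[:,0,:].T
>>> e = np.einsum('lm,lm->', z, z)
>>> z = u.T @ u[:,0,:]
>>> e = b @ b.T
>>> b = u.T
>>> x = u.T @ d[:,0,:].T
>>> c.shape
(5, 37, 31)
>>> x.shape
(5, 37, 31)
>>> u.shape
(3, 37, 5)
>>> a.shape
(11, 11, 5)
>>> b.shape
(5, 37, 3)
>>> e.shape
(5, 5)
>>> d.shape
(31, 11, 3)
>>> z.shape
(5, 37, 5)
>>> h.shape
(31, 11, 31)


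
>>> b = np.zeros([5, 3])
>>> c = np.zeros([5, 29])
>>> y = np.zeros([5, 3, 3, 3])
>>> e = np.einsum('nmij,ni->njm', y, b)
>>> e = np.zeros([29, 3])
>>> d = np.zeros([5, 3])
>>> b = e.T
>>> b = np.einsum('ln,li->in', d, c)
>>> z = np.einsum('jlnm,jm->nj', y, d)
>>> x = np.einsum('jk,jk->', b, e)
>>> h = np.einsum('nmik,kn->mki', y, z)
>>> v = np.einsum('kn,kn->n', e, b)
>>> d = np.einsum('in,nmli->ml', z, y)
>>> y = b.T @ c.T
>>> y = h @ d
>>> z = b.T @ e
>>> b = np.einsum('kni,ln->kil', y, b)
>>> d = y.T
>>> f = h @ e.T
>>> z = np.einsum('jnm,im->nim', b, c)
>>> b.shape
(3, 3, 29)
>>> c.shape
(5, 29)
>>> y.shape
(3, 3, 3)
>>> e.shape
(29, 3)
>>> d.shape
(3, 3, 3)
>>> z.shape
(3, 5, 29)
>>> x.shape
()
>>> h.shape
(3, 3, 3)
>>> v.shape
(3,)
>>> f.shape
(3, 3, 29)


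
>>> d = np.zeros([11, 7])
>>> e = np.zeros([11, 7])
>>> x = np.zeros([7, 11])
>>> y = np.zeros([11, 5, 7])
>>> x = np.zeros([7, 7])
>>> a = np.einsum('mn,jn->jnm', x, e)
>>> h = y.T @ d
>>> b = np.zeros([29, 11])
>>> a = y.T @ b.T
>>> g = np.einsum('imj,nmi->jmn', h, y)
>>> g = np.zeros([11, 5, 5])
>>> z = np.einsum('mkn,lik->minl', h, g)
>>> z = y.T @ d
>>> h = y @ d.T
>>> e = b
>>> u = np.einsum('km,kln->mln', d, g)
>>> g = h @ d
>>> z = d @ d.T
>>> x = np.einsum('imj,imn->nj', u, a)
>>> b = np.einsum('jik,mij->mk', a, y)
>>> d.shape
(11, 7)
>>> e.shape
(29, 11)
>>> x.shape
(29, 5)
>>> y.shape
(11, 5, 7)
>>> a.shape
(7, 5, 29)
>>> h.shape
(11, 5, 11)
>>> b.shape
(11, 29)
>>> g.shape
(11, 5, 7)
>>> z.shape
(11, 11)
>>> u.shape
(7, 5, 5)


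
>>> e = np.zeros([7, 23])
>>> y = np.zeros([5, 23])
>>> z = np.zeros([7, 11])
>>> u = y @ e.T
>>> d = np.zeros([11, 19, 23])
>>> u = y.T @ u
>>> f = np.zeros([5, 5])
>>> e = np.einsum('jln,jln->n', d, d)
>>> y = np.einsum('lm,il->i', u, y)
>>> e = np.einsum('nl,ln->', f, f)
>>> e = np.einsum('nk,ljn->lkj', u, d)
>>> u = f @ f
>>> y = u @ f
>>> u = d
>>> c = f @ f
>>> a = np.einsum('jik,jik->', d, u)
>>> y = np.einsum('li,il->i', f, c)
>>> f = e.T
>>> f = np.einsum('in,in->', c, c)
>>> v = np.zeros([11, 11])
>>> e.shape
(11, 7, 19)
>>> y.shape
(5,)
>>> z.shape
(7, 11)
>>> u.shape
(11, 19, 23)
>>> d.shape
(11, 19, 23)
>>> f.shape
()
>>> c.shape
(5, 5)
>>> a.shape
()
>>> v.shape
(11, 11)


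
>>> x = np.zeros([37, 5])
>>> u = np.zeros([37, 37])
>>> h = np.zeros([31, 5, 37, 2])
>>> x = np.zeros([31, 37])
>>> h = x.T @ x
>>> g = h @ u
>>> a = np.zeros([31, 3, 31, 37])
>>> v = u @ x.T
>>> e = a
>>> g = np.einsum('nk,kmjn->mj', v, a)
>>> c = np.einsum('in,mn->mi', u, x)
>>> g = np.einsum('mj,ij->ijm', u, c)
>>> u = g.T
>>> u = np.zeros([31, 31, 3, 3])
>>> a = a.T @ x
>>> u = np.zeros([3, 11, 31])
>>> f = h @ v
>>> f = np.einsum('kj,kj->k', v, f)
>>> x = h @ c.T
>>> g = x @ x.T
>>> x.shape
(37, 31)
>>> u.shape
(3, 11, 31)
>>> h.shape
(37, 37)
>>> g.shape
(37, 37)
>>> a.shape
(37, 31, 3, 37)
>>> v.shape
(37, 31)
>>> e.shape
(31, 3, 31, 37)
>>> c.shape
(31, 37)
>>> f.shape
(37,)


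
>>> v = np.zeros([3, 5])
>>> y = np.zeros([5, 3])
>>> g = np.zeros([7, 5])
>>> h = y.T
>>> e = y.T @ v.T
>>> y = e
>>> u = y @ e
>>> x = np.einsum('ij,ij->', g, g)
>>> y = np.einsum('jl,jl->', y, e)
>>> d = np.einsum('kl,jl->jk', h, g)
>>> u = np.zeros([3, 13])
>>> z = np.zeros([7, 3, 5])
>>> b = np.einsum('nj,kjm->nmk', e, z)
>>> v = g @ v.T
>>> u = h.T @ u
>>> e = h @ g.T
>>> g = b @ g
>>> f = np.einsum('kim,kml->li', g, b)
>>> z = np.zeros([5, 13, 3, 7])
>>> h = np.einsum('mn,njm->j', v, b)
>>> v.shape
(7, 3)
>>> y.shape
()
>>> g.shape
(3, 5, 5)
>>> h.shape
(5,)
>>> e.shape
(3, 7)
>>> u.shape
(5, 13)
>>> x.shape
()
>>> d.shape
(7, 3)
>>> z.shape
(5, 13, 3, 7)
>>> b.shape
(3, 5, 7)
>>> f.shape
(7, 5)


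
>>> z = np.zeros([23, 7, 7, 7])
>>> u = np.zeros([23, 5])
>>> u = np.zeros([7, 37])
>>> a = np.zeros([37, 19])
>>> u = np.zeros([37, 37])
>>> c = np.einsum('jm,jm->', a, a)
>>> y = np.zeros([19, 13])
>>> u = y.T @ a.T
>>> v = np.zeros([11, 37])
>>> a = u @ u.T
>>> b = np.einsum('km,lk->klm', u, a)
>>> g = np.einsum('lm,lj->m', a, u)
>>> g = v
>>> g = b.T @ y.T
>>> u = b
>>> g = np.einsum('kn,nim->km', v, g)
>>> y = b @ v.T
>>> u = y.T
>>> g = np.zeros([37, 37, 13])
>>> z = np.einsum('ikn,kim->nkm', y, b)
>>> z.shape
(11, 13, 37)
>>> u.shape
(11, 13, 13)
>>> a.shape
(13, 13)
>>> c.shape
()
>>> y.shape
(13, 13, 11)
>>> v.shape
(11, 37)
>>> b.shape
(13, 13, 37)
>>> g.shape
(37, 37, 13)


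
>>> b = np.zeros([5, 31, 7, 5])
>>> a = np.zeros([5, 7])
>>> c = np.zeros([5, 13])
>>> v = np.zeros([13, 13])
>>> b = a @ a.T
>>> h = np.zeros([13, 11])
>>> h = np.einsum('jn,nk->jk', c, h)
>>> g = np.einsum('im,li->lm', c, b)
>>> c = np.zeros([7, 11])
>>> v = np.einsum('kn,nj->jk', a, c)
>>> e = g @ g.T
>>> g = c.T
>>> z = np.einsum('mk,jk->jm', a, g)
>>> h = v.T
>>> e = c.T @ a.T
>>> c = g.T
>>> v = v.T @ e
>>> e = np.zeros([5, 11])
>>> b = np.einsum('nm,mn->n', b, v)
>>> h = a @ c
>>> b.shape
(5,)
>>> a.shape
(5, 7)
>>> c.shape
(7, 11)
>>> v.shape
(5, 5)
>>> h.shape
(5, 11)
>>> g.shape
(11, 7)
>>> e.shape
(5, 11)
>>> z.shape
(11, 5)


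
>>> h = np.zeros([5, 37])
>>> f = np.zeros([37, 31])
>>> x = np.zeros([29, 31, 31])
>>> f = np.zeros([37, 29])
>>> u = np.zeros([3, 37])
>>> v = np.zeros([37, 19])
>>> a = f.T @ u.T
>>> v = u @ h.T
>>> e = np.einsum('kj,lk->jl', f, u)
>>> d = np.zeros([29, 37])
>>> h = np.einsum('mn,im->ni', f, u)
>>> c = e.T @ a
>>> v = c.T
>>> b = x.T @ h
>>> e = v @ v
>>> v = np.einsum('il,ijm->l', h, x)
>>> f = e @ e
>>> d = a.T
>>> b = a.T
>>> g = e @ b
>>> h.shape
(29, 3)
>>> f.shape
(3, 3)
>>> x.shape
(29, 31, 31)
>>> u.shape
(3, 37)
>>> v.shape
(3,)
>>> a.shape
(29, 3)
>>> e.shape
(3, 3)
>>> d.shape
(3, 29)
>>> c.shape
(3, 3)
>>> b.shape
(3, 29)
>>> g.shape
(3, 29)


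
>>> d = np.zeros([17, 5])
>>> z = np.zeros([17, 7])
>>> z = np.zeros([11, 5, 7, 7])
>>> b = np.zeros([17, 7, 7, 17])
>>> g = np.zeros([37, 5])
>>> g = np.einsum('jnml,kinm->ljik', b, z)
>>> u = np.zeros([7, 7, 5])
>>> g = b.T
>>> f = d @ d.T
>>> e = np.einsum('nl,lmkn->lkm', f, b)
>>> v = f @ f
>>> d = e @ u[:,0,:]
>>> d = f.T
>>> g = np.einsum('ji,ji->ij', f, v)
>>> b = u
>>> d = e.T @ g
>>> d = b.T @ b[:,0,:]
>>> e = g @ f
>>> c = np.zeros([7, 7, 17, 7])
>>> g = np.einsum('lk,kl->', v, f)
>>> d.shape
(5, 7, 5)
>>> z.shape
(11, 5, 7, 7)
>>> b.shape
(7, 7, 5)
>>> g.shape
()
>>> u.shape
(7, 7, 5)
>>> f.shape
(17, 17)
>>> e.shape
(17, 17)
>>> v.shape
(17, 17)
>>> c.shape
(7, 7, 17, 7)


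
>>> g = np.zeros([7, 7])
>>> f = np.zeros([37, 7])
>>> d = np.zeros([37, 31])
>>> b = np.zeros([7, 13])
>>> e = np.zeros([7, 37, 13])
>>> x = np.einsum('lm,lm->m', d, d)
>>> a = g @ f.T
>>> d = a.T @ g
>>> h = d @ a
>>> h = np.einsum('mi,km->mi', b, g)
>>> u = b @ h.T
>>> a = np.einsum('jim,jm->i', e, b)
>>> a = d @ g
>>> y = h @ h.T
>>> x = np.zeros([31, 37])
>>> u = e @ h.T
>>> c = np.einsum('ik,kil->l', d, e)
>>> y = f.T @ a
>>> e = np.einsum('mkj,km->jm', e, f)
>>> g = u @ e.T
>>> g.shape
(7, 37, 13)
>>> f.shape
(37, 7)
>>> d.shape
(37, 7)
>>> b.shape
(7, 13)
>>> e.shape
(13, 7)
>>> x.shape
(31, 37)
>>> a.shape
(37, 7)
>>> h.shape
(7, 13)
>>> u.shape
(7, 37, 7)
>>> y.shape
(7, 7)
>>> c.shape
(13,)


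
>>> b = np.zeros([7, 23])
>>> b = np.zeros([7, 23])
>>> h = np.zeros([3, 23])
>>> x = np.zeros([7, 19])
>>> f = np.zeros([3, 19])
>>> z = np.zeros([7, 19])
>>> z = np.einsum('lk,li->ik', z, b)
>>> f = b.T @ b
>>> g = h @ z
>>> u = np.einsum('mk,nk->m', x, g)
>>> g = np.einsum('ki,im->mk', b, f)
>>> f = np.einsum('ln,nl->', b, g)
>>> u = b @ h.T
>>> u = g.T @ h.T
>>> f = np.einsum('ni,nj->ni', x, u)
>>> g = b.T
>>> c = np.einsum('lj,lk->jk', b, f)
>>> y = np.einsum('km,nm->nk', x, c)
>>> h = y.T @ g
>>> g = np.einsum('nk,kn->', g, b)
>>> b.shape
(7, 23)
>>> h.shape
(7, 7)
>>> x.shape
(7, 19)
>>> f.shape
(7, 19)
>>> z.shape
(23, 19)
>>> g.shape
()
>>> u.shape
(7, 3)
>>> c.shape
(23, 19)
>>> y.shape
(23, 7)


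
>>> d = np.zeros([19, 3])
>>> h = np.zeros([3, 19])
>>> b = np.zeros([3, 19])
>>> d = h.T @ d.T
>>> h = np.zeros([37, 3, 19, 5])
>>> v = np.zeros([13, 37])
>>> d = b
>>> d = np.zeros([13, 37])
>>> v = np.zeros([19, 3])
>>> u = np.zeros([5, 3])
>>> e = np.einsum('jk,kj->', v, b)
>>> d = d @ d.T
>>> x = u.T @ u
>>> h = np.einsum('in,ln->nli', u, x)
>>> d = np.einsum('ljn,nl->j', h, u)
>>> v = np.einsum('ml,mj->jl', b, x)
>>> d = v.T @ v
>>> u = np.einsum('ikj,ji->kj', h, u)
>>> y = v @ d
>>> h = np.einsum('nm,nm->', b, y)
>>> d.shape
(19, 19)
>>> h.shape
()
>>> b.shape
(3, 19)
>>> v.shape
(3, 19)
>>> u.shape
(3, 5)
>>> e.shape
()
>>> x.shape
(3, 3)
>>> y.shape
(3, 19)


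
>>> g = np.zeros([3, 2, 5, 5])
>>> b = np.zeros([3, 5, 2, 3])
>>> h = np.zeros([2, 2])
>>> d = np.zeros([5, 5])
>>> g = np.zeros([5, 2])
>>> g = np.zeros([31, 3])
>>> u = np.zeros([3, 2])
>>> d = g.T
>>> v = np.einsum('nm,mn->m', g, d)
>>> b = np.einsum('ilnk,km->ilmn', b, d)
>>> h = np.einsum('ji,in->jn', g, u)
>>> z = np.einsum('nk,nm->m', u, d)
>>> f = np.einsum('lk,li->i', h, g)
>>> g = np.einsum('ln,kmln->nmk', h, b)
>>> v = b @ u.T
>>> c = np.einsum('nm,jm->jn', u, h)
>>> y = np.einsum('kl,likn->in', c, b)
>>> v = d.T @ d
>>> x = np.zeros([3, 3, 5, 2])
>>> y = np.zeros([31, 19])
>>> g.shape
(2, 5, 3)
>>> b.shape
(3, 5, 31, 2)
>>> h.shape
(31, 2)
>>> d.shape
(3, 31)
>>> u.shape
(3, 2)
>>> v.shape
(31, 31)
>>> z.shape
(31,)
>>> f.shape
(3,)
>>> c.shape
(31, 3)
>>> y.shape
(31, 19)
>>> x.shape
(3, 3, 5, 2)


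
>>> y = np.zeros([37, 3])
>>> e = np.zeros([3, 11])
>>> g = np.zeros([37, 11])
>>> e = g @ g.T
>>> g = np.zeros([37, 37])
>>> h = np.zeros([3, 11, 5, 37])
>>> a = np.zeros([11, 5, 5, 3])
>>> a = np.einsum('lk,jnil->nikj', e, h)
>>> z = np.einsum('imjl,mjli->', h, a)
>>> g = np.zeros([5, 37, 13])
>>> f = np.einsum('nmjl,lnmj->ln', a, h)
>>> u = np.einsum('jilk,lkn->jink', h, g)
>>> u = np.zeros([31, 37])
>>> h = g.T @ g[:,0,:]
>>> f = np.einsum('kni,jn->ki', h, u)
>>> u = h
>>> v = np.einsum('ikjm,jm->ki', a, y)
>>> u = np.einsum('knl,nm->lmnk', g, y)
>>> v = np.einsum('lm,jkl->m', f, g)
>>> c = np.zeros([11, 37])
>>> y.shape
(37, 3)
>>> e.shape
(37, 37)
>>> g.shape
(5, 37, 13)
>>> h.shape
(13, 37, 13)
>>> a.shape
(11, 5, 37, 3)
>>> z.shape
()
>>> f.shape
(13, 13)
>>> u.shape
(13, 3, 37, 5)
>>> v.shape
(13,)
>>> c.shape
(11, 37)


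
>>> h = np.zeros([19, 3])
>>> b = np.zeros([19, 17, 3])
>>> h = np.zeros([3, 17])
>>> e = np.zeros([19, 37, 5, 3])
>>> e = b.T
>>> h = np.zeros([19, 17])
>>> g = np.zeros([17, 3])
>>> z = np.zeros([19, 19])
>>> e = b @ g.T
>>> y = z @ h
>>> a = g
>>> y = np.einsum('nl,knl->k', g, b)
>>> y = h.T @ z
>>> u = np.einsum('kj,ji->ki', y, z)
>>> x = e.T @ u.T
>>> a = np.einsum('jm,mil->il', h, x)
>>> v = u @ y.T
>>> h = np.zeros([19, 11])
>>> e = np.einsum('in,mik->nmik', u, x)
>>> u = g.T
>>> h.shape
(19, 11)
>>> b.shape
(19, 17, 3)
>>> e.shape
(19, 17, 17, 17)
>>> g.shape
(17, 3)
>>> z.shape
(19, 19)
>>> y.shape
(17, 19)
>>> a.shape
(17, 17)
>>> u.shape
(3, 17)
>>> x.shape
(17, 17, 17)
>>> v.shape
(17, 17)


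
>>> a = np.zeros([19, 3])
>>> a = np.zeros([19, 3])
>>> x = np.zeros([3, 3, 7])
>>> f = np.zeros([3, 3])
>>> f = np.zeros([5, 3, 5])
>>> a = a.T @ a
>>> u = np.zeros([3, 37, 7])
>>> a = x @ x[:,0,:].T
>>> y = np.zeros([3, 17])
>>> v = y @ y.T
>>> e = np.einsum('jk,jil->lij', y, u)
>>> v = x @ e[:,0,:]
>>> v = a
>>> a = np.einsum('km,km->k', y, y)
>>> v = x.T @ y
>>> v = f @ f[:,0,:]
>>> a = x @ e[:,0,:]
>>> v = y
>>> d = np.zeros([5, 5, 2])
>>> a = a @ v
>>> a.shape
(3, 3, 17)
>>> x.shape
(3, 3, 7)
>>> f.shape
(5, 3, 5)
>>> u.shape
(3, 37, 7)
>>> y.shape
(3, 17)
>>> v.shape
(3, 17)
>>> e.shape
(7, 37, 3)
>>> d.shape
(5, 5, 2)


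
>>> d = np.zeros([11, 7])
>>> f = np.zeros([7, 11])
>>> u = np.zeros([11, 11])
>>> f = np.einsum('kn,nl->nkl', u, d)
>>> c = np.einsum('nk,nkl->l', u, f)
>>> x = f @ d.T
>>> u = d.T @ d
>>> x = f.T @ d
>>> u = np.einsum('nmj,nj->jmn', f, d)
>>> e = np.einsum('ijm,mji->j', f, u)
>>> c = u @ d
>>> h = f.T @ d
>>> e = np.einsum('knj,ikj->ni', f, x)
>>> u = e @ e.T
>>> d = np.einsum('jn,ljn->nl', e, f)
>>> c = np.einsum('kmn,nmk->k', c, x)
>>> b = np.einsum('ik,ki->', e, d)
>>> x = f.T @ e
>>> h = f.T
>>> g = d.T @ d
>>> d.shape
(7, 11)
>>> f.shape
(11, 11, 7)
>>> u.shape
(11, 11)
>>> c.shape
(7,)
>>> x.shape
(7, 11, 7)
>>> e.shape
(11, 7)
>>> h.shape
(7, 11, 11)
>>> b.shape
()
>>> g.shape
(11, 11)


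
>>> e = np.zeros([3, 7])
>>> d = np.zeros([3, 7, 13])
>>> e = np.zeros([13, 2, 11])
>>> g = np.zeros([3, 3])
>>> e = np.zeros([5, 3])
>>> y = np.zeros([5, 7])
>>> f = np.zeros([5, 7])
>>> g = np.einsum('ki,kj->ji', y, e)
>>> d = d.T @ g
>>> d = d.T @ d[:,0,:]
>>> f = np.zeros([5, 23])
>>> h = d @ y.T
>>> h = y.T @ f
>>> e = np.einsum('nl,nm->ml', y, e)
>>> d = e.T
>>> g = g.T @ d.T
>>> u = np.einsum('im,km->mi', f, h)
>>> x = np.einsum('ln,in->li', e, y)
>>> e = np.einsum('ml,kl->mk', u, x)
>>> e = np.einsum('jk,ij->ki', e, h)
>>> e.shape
(3, 7)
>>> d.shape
(7, 3)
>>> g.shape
(7, 7)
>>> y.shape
(5, 7)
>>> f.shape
(5, 23)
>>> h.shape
(7, 23)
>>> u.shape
(23, 5)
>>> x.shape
(3, 5)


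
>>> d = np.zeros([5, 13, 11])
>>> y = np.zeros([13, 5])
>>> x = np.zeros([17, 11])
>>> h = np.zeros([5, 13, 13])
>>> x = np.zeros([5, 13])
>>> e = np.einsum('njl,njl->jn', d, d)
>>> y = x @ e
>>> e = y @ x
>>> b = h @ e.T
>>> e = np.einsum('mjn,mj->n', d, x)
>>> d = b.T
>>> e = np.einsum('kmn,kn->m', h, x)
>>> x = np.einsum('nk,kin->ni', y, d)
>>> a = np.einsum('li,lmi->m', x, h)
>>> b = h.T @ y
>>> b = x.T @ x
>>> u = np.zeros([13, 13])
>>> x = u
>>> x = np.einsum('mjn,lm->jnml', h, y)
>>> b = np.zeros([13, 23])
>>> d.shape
(5, 13, 5)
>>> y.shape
(5, 5)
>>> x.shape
(13, 13, 5, 5)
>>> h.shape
(5, 13, 13)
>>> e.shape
(13,)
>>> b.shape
(13, 23)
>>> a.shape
(13,)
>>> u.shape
(13, 13)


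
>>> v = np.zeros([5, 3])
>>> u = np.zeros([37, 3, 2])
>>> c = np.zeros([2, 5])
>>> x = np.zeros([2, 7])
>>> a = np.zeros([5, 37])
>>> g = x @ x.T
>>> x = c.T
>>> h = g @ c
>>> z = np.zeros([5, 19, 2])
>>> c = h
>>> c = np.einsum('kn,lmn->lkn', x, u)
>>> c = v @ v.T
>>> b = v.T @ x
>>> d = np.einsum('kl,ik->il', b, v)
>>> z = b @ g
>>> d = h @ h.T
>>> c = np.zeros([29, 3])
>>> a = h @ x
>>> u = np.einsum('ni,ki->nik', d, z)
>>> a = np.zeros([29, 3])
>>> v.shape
(5, 3)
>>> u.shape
(2, 2, 3)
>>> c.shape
(29, 3)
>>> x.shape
(5, 2)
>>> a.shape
(29, 3)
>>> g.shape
(2, 2)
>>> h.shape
(2, 5)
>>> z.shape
(3, 2)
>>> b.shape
(3, 2)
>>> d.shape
(2, 2)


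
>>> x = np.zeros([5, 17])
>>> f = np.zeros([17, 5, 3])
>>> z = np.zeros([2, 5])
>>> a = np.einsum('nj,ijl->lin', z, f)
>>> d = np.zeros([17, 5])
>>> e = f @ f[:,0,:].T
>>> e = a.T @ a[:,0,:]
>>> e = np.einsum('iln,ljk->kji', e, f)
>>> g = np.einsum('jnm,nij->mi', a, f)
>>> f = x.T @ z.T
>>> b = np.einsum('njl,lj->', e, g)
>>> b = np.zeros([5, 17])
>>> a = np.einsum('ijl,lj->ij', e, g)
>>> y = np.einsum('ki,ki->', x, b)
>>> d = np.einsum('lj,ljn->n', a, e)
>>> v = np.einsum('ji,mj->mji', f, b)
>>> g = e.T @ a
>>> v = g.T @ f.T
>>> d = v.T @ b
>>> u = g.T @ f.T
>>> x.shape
(5, 17)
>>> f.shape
(17, 2)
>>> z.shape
(2, 5)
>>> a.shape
(3, 5)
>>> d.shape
(17, 5, 17)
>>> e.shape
(3, 5, 2)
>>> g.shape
(2, 5, 5)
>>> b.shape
(5, 17)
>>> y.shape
()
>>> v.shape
(5, 5, 17)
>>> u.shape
(5, 5, 17)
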